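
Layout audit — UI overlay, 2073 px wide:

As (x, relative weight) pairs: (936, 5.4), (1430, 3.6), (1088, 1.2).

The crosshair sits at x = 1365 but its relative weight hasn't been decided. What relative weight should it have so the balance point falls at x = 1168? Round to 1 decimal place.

Existing Σw = 10.2 (5.4 + 3.6 + 1.2); existing moment 5.4·936 + 3.6·1430 + 1.2·1088 = 11508.0.
Set Σw·x/Σw = 1168: (11508.0 + 1365w) = 1168·(10.2 + w).
Rearranging, w·(1365 − 1168) = 1168·10.2 − 11508.0 = 405.6, so w ≈ 405.6/197 = 2.06.

w ≈ 2.1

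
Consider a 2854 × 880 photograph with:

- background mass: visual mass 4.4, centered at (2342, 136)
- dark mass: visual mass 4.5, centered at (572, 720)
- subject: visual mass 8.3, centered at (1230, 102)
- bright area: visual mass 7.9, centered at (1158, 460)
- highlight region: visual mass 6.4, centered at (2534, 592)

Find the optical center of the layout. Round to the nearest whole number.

(1538, 384)

Σw = 4.4 + 4.5 + 8.3 + 7.9 + 6.4 = 31.5.
Σw·x = 4.4·2342 + 4.5·572 + 8.3·1230 + 7.9·1158 + 6.4·2534 = 48453.6, so x̄ = 48453.6/31.5 ≈ 1538.21.
Σw·y = 4.4·136 + 4.5·720 + 8.3·102 + 7.9·460 + 6.4·592 = 12107.8, so ȳ = 12107.8/31.5 ≈ 384.37.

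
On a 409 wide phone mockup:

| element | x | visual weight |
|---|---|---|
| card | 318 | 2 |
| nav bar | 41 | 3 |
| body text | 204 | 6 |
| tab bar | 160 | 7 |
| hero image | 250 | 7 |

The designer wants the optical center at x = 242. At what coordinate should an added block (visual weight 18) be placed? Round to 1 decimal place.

After adding the added block, total weight = 2 + 3 + 6 + 7 + 7 + 18 = 43.
x: target moment 43×242 = 10406; current 2·318 + 3·41 + 6·204 + 7·160 + 7·250 = 4853; the added block supplies 5553, so x = 5553/18 ≈ 308.50.

x ≈ 308.5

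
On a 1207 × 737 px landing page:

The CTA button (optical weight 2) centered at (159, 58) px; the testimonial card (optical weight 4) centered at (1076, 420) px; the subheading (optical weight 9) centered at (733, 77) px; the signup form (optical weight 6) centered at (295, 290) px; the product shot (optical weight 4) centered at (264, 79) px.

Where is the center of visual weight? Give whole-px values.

Σw = 2 + 4 + 9 + 6 + 4 = 25.
Σw·x = 2·159 + 4·1076 + 9·733 + 6·295 + 4·264 = 14045, so x̄ = 14045/25 ≈ 561.80.
Σw·y = 2·58 + 4·420 + 9·77 + 6·290 + 4·79 = 4545, so ȳ = 4545/25 ≈ 181.80.

(562, 182)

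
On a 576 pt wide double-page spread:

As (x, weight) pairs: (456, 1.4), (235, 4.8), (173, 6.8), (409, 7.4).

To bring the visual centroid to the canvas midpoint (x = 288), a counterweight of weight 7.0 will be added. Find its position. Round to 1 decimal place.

With the counterweight, Σw becomes 1.4 + 4.8 + 6.8 + 7.4 + 7.0 = 27.4.
Along x: (5969.4 + 7.0·x) / 27.4 = 288 (existing moment 1.4·456 + 4.8·235 + 6.8·173 + 7.4·409 = 5969.4) ⇒ x = (7891.2 − 5969.4) / 7.0 ≈ 274.54.

x ≈ 274.5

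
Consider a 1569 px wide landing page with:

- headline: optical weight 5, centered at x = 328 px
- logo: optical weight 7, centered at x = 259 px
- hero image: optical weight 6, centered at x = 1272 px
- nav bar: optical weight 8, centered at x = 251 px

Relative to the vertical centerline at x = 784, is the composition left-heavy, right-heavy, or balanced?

Σw = 5 + 7 + 6 + 8 = 26.
x-moment: 5·328 + 7·259 + 6·1272 + 8·251 = 13093; centroid 13093/26 ≈ 503.58.
503.6 lies left of the midline 784, so the layout is left-heavy.

left-heavy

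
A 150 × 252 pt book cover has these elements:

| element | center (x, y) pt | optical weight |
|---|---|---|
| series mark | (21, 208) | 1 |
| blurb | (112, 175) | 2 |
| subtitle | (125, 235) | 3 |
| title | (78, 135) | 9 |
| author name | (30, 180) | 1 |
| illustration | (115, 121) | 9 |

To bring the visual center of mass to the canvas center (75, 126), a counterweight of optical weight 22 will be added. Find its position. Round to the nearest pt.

(52, 99)

With the counterweight, Σw becomes 1 + 2 + 3 + 9 + 1 + 9 + 22 = 47.
x: need Σw·x = 47·75 = 3525. Existing = 1·21 + 2·112 + 3·125 + 9·78 + 1·30 + 9·115 = 2387. Remainder 1138 / 22 ≈ 51.73.
y: need Σw·y = 47·126 = 5922. Existing = 1·208 + 2·175 + 3·235 + 9·135 + 1·180 + 9·121 = 3747. Remainder 2175 / 22 ≈ 98.86.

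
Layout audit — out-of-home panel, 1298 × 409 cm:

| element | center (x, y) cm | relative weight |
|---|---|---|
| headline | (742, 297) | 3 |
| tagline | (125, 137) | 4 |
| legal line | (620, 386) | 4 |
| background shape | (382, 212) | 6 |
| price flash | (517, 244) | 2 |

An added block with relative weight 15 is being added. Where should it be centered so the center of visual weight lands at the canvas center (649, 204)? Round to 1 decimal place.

(902.3, 146.2)

With the added block, Σw becomes 3 + 4 + 4 + 6 + 2 + 15 = 34.
Along x: (8532 + 15·x) / 34 = 649 (existing moment 3·742 + 4·125 + 4·620 + 6·382 + 2·517 = 8532) ⇒ x = (22066 − 8532) / 15 ≈ 902.27.
Along y: (4743 + 15·y) / 34 = 204 (existing moment 3·297 + 4·137 + 4·386 + 6·212 + 2·244 = 4743) ⇒ y = (6936 − 4743) / 15 ≈ 146.20.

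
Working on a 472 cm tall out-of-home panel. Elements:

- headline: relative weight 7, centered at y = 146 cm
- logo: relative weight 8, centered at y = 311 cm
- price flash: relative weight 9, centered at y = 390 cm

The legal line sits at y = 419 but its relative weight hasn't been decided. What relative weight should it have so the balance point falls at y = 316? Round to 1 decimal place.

Known weights sum to 7 + 8 + 9 = 24; their moment is 7·146 + 8·311 + 9·390 = 7020.
For the centroid to hit 316: (7020 + w·419) / (24 + w) = 316.
So w = (316·24 − 7020)/(419 − 316) = 564/103 ≈ 5.48.

w ≈ 5.5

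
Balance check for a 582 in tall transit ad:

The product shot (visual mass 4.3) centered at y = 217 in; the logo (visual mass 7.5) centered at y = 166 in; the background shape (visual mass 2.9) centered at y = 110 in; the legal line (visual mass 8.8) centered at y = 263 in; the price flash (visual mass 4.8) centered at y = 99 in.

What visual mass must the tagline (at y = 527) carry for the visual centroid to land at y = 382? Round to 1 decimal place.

Fixed elements: Σw = 4.3 + 7.5 + 2.9 + 8.8 + 4.8 = 28.3, Σw·y = 4.3·217 + 7.5·166 + 2.9·110 + 8.8·263 + 4.8·99 = 5286.7.
For the centroid to hit 382: (5286.7 + w·527) / (28.3 + w) = 382.
Rearranging, w·(527 − 382) = 382·28.3 − 5286.7 = 5523.9, so w ≈ 5523.9/145 = 38.10.

w ≈ 38.1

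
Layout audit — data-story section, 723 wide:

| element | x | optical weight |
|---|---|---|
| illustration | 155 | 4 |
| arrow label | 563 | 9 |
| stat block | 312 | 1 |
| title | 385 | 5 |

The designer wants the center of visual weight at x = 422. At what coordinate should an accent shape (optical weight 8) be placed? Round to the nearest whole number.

x ≈ 434

New total weight: (4 + 9 + 1 + 5) + 8 = 27.
x: need Σw·x = 27·422 = 11394. Existing = 4·155 + 9·563 + 1·312 + 5·385 = 7924. Remainder 3470 / 8 ≈ 433.75.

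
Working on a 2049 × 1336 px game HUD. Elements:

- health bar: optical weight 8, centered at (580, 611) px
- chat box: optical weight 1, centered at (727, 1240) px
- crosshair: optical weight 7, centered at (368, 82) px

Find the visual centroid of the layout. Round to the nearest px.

(496, 419)

Weights sum to 8 + 1 + 7 = 16.
Σw·x = 8·580 + 1·727 + 7·368 = 7943, so x̄ = 7943/16 ≈ 496.44.
Σw·y = 8·611 + 1·1240 + 7·82 = 6702, so ȳ = 6702/16 ≈ 418.88.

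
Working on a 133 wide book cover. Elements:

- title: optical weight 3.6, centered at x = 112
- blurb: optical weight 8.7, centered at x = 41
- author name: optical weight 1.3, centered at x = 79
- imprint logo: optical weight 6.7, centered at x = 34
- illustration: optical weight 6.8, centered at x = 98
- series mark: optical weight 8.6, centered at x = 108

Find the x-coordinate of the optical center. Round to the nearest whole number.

Total weight = 3.6 + 8.7 + 1.3 + 6.7 + 6.8 + 8.6 = 35.7.
x-moment: 3.6·112 + 8.7·41 + 1.3·79 + 6.7·34 + 6.8·98 + 8.6·108 = 2685.6; centroid 2685.6/35.7 ≈ 75.23.

x ≈ 75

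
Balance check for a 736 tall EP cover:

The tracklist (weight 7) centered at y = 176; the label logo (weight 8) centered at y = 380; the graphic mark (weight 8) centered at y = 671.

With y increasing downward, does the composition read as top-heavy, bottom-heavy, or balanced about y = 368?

Total weight = 7 + 8 + 8 = 23.
Σw·y = 7·176 + 8·380 + 8·671 = 9640, so ȳ = 9640/23 ≈ 419.13.
Since 419.1 is below (larger y than) 368, the composition reads bottom-heavy.

bottom-heavy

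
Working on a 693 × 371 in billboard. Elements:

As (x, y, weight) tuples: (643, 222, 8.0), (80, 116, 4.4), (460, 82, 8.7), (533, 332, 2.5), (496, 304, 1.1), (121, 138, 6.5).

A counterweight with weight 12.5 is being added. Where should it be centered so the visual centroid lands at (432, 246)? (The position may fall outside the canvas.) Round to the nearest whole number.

After adding the counterweight, total weight = 8.0 + 4.4 + 8.7 + 2.5 + 1.1 + 6.5 + 12.5 = 43.7.
x: need Σw·x = 43.7·432 = 18878.4. Existing = 8.0·643 + 4.4·80 + 8.7·460 + 2.5·533 + 1.1·496 + 6.5·121 = 12162.6. Remainder 6715.8 / 12.5 ≈ 537.26.
y: need Σw·y = 43.7·246 = 10750.2. Existing = 8.0·222 + 4.4·116 + 8.7·82 + 2.5·332 + 1.1·304 + 6.5·138 = 5061.2. Remainder 5689.0 / 12.5 ≈ 455.12.

(537, 455)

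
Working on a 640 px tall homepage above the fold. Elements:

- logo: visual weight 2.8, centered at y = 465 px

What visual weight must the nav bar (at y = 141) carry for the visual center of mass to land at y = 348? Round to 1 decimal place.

w ≈ 1.6

Known: weight 2.8 with moment 2.8·465 = 1302.0.
Balance at y = 348 requires (1302.0 + w·141) / (2.8 + w) = 348.
Solving: w = (348·2.8 − 1302.0) / (141 − 348) = -327.6 / -207 ≈ 1.58.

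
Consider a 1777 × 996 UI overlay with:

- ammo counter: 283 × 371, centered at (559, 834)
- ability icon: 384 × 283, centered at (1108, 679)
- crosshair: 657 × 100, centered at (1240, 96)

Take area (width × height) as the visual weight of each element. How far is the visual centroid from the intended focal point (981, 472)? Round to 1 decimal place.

Areas → weights: ammo counter 283·371 = 104993, ability icon 384·283 = 108672, crosshair 657·100 = 65700; Σw = 279365.
Σw·x = 104993·559 + 108672·1108 + 65700·1240 = 260567663, so x̄ = 260567663/279365 ≈ 932.71.
Σw·y = 104993·834 + 108672·679 + 65700·96 = 167659650, so ȳ = 167659650/279365 ≈ 600.15.
Relative to (981, 472): Δ = (-48.29, 128.15); |Δ| = √(-48.29² + 128.15²) ≈ 136.94.

≈ 136.9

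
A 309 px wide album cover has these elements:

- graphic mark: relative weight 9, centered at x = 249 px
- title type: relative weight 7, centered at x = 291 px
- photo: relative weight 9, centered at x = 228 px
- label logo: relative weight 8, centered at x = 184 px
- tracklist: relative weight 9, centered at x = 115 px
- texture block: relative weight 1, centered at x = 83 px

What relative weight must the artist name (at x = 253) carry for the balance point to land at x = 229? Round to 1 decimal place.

w ≈ 38.6

Known weights sum to 9 + 7 + 9 + 8 + 9 + 1 = 43; their moment is 9·249 + 7·291 + 9·228 + 8·184 + 9·115 + 1·83 = 8920.
Balance at x = 229 requires (8920 + w·253) / (43 + w) = 229.
So w = (229·43 − 8920)/(253 − 229) = 927/24 ≈ 38.62.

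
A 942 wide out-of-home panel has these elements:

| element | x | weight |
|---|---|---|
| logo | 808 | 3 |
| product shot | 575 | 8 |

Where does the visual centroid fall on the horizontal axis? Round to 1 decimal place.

x ≈ 638.5

Total weight = 3 + 8 = 11.
Σw·x = 3·808 + 8·575 = 7024, so x̄ = 7024/11 ≈ 638.55.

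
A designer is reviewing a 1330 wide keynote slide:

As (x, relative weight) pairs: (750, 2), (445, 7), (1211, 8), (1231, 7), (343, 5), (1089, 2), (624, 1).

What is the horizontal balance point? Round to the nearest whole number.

x ≈ 857

Total weight = 2 + 7 + 8 + 7 + 5 + 2 + 1 = 32.
x-moment: 2·750 + 7·445 + 8·1211 + 7·1231 + 5·343 + 2·1089 + 1·624 = 27437; centroid 27437/32 ≈ 857.41.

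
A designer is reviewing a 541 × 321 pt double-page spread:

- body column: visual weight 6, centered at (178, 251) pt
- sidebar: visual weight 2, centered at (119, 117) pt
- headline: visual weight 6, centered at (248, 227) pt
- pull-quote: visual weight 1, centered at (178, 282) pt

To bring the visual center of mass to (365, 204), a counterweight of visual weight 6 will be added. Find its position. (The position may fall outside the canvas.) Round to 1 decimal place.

(782.2, 150.0)

After adding the counterweight, total weight = 6 + 2 + 6 + 1 + 6 = 21.
x: need Σw·x = 21·365 = 7665. Existing = 6·178 + 2·119 + 6·248 + 1·178 = 2972. Remainder 4693 / 6 ≈ 782.17.
y: need Σw·y = 21·204 = 4284. Existing = 6·251 + 2·117 + 6·227 + 1·282 = 3384. Remainder 900 / 6 ≈ 150.00.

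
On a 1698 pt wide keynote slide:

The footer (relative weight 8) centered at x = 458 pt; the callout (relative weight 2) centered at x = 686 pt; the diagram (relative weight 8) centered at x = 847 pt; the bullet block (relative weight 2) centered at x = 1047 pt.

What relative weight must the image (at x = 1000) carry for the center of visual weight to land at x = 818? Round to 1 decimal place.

w ≈ 13.5

Fixed elements: Σw = 8 + 2 + 8 + 2 = 20, Σw·x = 8·458 + 2·686 + 8·847 + 2·1047 = 13906.
Balance at x = 818 requires (13906 + w·1000) / (20 + w) = 818.
Rearranging, w·(1000 − 818) = 818·20 − 13906 = 2454, so w ≈ 2454/182 = 13.48.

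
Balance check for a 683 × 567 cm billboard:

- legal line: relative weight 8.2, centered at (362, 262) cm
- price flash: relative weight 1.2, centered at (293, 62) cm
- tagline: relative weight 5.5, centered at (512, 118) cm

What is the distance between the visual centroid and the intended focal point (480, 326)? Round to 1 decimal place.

≈ 149.7 cm

Total weight = 8.2 + 1.2 + 5.5 = 14.9.
x-moment: 8.2·362 + 1.2·293 + 5.5·512 = 6136.0; centroid 6136.0/14.9 ≈ 411.81.
y-moment: 8.2·262 + 1.2·62 + 5.5·118 = 2871.8; centroid 2871.8/14.9 ≈ 192.74.
Offset from (480, 326): Δx ≈ -68.19, Δy ≈ -133.26; distance = √(Δx² + Δy²) ≈ 149.69.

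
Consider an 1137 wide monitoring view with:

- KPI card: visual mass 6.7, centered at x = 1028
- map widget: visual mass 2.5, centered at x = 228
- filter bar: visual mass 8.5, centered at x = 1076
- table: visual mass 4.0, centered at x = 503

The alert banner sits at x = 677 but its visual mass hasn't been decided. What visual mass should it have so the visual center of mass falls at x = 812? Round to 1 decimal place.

Existing Σw = 21.7 (6.7 + 2.5 + 8.5 + 4.0); existing moment 6.7·1028 + 2.5·228 + 8.5·1076 + 4.0·503 = 18615.6.
Balance at x = 812 requires (18615.6 + w·677) / (21.7 + w) = 812.
Rearranging, w·(677 − 812) = 812·21.7 − 18615.6 = -995.2, so w ≈ -995.2/-135 = 7.37.

w ≈ 7.4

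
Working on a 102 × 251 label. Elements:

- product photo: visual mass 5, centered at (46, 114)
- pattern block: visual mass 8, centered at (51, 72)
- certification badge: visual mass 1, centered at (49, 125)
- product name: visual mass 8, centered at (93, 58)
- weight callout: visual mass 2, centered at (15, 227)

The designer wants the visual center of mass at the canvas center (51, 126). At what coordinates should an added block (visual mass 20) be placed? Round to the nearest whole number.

With the added block, Σw becomes 5 + 8 + 1 + 8 + 2 + 20 = 44.
Along x: (1461 + 20·x) / 44 = 51 (existing moment 5·46 + 8·51 + 1·49 + 8·93 + 2·15 = 1461) ⇒ x = (2244 − 1461) / 20 ≈ 39.15.
Along y: (2189 + 20·y) / 44 = 126 (existing moment 5·114 + 8·72 + 1·125 + 8·58 + 2·227 = 2189) ⇒ y = (5544 − 2189) / 20 ≈ 167.75.

(39, 168)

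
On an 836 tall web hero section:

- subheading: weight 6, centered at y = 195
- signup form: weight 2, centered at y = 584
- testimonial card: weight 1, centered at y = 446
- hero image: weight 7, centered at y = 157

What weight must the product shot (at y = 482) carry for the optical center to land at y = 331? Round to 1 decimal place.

w ≈ 9.4

Fixed elements: Σw = 6 + 2 + 1 + 7 = 16, Σw·y = 6·195 + 2·584 + 1·446 + 7·157 = 3883.
Balance at y = 331 requires (3883 + w·482) / (16 + w) = 331.
So w = (331·16 − 3883)/(482 − 331) = 1413/151 ≈ 9.36.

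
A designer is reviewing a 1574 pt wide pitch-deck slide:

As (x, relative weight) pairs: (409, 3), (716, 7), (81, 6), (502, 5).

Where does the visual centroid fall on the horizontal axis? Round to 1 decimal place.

x ≈ 439.8

Total weight = 3 + 7 + 6 + 5 = 21.
Σw·x = 3·409 + 7·716 + 6·81 + 5·502 = 9235, so x̄ = 9235/21 ≈ 439.76.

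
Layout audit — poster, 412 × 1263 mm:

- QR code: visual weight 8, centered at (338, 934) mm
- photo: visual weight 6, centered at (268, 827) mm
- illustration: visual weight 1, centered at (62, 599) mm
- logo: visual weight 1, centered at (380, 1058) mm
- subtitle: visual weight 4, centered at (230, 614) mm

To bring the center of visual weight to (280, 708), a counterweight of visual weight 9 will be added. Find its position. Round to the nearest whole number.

(272, 443)

After adding the counterweight, total weight = 8 + 6 + 1 + 1 + 4 + 9 = 29.
x: need Σw·x = 29·280 = 8120. Existing = 8·338 + 6·268 + 1·62 + 1·380 + 4·230 = 5674. Remainder 2446 / 9 ≈ 271.78.
y: need Σw·y = 29·708 = 20532. Existing = 8·934 + 6·827 + 1·599 + 1·1058 + 4·614 = 16547. Remainder 3985 / 9 ≈ 442.78.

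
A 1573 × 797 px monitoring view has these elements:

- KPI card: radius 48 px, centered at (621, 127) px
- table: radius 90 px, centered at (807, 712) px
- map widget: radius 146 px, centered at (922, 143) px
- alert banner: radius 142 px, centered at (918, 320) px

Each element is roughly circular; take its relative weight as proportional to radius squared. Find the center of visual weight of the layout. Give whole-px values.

r² weights: KPI card 48² = 2304, table 90² = 8100, map widget 146² = 21316, alert banner 142² = 20164. Total = 51884.
x: (2304·621 + 8100·807 + 21316·922 + 20164·918) / 51884 = 46131388 / 51884 ≈ 889.13
y: (2304·127 + 8100·712 + 21316·143 + 20164·320) / 51884 = 15560476 / 51884 ≈ 299.91

(889, 300)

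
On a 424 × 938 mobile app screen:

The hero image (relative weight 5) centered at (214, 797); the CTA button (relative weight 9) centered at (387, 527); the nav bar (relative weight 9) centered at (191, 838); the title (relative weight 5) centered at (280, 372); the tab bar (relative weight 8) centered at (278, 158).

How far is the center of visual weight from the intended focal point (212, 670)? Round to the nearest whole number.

≈ 146

Weights sum to 5 + 9 + 9 + 5 + 8 = 36.
x: (5·214 + 9·387 + 9·191 + 5·280 + 8·278) / 36 = 9896 / 36 ≈ 274.89
y: (5·797 + 9·527 + 9·838 + 5·372 + 8·158) / 36 = 19394 / 36 ≈ 538.72
From (212, 670): dx = 62.89, dy = -131.28, so the distance is √(dx²+dy²) ≈ 145.56.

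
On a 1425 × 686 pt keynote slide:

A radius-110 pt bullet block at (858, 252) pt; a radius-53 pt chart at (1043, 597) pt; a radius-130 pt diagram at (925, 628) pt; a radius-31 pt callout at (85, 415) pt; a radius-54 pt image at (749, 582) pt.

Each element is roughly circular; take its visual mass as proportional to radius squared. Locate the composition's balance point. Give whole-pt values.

(875, 489)

Weights ∝ r²: bullet block 110² = 12100, chart 53² = 2809, diagram 130² = 16900, callout 31² = 961, image 54² = 2916; Σw = 35686.
Σw·x = 12100·858 + 2809·1043 + 16900·925 + 961·85 + 2916·749 = 31209856, so x̄ = 31209856/35686 ≈ 874.57.
Σw·y = 12100·252 + 2809·597 + 16900·628 + 961·415 + 2916·582 = 17435300, so ȳ = 17435300/35686 ≈ 488.58.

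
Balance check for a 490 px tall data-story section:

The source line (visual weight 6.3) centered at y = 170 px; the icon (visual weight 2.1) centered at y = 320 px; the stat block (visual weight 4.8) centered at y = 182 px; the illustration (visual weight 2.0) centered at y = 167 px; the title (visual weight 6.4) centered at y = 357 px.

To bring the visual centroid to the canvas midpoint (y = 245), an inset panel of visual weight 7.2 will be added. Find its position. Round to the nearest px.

After adding the inset panel, total weight = 6.3 + 2.1 + 4.8 + 2.0 + 6.4 + 7.2 = 28.8.
y: need Σw·y = 28.8·245 = 7056.0. Existing = 6.3·170 + 2.1·320 + 4.8·182 + 2.0·167 + 6.4·357 = 5235.4. Remainder 1820.6 / 7.2 ≈ 252.86.

y ≈ 253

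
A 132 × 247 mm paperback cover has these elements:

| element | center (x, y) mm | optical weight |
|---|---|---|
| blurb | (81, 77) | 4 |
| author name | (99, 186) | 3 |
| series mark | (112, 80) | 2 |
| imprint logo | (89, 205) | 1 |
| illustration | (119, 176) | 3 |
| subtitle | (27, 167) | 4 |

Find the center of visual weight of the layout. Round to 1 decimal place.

(82.3, 142.8)

Weights sum to 4 + 3 + 2 + 1 + 3 + 4 = 17.
x: moment 1399 / weight 17 ≈ 82.29
Σw·y = 2427; ȳ = 2427/17 ≈ 142.76.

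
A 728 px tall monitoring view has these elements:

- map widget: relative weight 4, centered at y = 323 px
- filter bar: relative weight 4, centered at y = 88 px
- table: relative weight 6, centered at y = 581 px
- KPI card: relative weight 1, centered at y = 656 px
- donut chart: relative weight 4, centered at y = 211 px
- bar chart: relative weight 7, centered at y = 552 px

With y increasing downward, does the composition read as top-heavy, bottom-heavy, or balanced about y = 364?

bottom-heavy

Weights sum to 4 + 4 + 6 + 1 + 4 + 7 = 26.
Σw·y = 4·323 + 4·88 + 6·581 + 1·656 + 4·211 + 7·552 = 10494, so ȳ = 10494/26 ≈ 403.62.
403.6 lies below (larger y than) the midline 364, so the layout is bottom-heavy.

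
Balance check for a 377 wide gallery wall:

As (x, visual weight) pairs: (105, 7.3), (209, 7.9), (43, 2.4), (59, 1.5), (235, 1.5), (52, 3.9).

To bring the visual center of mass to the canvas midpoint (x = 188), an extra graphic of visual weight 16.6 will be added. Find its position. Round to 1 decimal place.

x ≈ 274.8

New total weight: (7.3 + 7.9 + 2.4 + 1.5 + 1.5 + 3.9) + 16.6 = 41.1.
x: target moment 41.1×188 = 7726.8; current 7.3·105 + 7.9·209 + 2.4·43 + 1.5·59 + 1.5·235 + 3.9·52 = 3164.6; the extra graphic supplies 4562.2, so x = 4562.2/16.6 ≈ 274.83.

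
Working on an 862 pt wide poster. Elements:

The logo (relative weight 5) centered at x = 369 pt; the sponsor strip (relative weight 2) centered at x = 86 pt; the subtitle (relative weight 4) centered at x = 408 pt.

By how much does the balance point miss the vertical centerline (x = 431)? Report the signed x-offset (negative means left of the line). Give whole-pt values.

≈ -99 pt

Weights sum to 5 + 2 + 4 = 11.
x-moment: 5·369 + 2·86 + 4·408 = 3649; centroid 3649/11 ≈ 331.73.
Against x = 431, that's 331.73 − 431 = -99.27.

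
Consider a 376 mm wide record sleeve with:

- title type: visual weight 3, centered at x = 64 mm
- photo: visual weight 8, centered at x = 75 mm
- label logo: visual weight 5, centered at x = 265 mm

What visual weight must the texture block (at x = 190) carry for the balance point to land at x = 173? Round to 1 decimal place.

Fixed elements: Σw = 3 + 8 + 5 = 16, Σw·x = 3·64 + 8·75 + 5·265 = 2117.
Set Σw·x/Σw = 173: (2117 + 190w) = 173·(16 + w).
Rearranging, w·(190 − 173) = 173·16 − 2117 = 651, so w ≈ 651/17 = 38.29.

w ≈ 38.3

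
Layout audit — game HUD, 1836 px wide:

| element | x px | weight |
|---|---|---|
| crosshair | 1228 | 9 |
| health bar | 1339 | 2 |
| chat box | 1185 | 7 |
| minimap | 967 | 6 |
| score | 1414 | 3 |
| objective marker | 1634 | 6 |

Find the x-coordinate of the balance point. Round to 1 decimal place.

Weights sum to 9 + 2 + 7 + 6 + 3 + 6 = 33.
Σw·x = 41873; x̄ = 41873/33 ≈ 1268.88.

x ≈ 1268.9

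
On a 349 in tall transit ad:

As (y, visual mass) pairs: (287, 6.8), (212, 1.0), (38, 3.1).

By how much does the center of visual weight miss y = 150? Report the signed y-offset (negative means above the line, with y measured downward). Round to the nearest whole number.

Σw = 6.8 + 1.0 + 3.1 = 10.9.
y-moment: 6.8·287 + 1.0·212 + 3.1·38 = 2281.4; centroid 2281.4/10.9 ≈ 209.30.
Against y = 150, that's 209.30 − 150 = 59.30.

≈ 59 in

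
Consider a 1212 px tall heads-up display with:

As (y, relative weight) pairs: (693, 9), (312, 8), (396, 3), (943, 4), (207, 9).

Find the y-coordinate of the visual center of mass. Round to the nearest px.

y ≈ 471

Σw = 9 + 8 + 3 + 4 + 9 = 33.
y-moment: 9·693 + 8·312 + 3·396 + 4·943 + 9·207 = 15556; centroid 15556/33 ≈ 471.39.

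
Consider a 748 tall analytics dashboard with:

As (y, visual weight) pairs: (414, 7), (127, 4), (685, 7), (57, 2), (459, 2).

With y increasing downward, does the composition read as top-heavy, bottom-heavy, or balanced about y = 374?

Σw = 7 + 4 + 7 + 2 + 2 = 22.
y-moment: 7·414 + 4·127 + 7·685 + 2·57 + 2·459 = 9233; centroid 9233/22 ≈ 419.68.
419.7 vs midline 374 → bottom-heavy.

bottom-heavy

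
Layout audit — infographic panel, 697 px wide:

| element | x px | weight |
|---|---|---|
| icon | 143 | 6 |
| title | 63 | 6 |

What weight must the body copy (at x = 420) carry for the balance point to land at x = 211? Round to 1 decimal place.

w ≈ 6.2

Existing Σw = 12 (6 + 6); existing moment 6·143 + 6·63 = 1236.
Balance at x = 211 requires (1236 + w·420) / (12 + w) = 211.
So w = (211·12 − 1236)/(420 − 211) = 1296/209 ≈ 6.20.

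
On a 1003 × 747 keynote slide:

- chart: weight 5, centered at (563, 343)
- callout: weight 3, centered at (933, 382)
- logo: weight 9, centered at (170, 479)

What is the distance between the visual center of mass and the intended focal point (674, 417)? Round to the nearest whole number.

≈ 254

Σw = 5 + 3 + 9 = 17.
x-moment: 5·563 + 3·933 + 9·170 = 7144; centroid 7144/17 ≈ 420.24.
y-moment: 5·343 + 3·382 + 9·479 = 7172; centroid 7172/17 ≈ 421.88.
Relative to (674, 417): Δ = (-253.76, 4.88); |Δ| = √(-253.76² + 4.88²) ≈ 253.81.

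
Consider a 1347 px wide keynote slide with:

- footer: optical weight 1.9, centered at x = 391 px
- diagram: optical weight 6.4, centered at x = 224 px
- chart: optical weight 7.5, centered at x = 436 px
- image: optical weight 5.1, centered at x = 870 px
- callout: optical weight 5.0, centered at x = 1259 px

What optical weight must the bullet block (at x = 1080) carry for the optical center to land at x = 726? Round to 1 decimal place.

w ≈ 7.4

Existing Σw = 25.9 (1.9 + 6.4 + 7.5 + 5.1 + 5.0); existing moment 1.9·391 + 6.4·224 + 7.5·436 + 5.1·870 + 5.0·1259 = 16178.5.
For the centroid to hit 726: (16178.5 + w·1080) / (25.9 + w) = 726.
So w = (726·25.9 − 16178.5)/(1080 − 726) = 2624.9/354 ≈ 7.41.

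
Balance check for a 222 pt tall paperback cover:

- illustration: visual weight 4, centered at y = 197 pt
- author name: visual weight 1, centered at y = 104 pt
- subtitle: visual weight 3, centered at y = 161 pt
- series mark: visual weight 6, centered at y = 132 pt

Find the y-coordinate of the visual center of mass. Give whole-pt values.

y ≈ 155

Total weight = 4 + 1 + 3 + 6 = 14.
y-moment: 4·197 + 1·104 + 3·161 + 6·132 = 2167; centroid 2167/14 ≈ 154.79.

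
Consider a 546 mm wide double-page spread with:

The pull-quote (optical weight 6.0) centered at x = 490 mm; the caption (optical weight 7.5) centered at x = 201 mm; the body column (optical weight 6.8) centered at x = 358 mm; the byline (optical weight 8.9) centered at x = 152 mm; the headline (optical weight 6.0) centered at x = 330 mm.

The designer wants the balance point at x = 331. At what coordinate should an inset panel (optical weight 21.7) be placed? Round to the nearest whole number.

New total weight: (6.0 + 7.5 + 6.8 + 8.9 + 6.0) + 21.7 = 56.9.
Along x: (10214.7 + 21.7·x) / 56.9 = 331 (existing moment 6.0·490 + 7.5·201 + 6.8·358 + 8.9·152 + 6.0·330 = 10214.7) ⇒ x = (18833.9 − 10214.7) / 21.7 ≈ 397.20.

x ≈ 397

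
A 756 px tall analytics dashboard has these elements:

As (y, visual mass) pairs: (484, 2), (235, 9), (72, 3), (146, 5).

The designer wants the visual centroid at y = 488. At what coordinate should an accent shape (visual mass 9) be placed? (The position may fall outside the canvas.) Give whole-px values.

y ≈ 1071

With the accent shape, Σw becomes 2 + 9 + 3 + 5 + 9 = 28.
Along y: (4029 + 9·y) / 28 = 488 (existing moment 2·484 + 9·235 + 3·72 + 5·146 = 4029) ⇒ y = (13664 − 4029) / 9 ≈ 1070.56.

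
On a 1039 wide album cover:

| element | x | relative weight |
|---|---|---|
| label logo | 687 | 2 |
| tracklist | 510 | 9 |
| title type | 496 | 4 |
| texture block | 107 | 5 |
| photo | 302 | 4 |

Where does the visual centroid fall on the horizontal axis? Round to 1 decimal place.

Total weight = 2 + 9 + 4 + 5 + 4 = 24.
x: (2·687 + 9·510 + 4·496 + 5·107 + 4·302) / 24 = 9691 / 24 ≈ 403.79

x ≈ 403.8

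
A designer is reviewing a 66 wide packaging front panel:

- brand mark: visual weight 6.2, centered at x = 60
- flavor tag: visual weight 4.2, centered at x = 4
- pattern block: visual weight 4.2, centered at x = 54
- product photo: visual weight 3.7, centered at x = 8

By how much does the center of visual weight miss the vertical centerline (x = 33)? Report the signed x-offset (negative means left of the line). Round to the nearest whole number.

≈ 2

Σw = 6.2 + 4.2 + 4.2 + 3.7 = 18.3.
x-moment: 6.2·60 + 4.2·4 + 4.2·54 + 3.7·8 = 645.2; centroid 645.2/18.3 ≈ 35.26.
Offset from x = 33: 35.26 − 33 ≈ 2.26.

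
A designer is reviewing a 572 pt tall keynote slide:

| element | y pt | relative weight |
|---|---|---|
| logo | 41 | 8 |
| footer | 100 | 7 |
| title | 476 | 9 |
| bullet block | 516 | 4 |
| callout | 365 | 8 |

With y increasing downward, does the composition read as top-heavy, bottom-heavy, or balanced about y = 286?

Total weight = 8 + 7 + 9 + 4 + 8 = 36.
Σw·y = 8·41 + 7·100 + 9·476 + 4·516 + 8·365 = 10296, so ȳ = 10296/36 ≈ 286.00.
That equals the midline 286 — balanced.

balanced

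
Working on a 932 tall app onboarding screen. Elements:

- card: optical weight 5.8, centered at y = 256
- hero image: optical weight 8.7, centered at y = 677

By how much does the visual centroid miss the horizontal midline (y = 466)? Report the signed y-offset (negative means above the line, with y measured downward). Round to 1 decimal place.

Total weight = 5.8 + 8.7 = 14.5.
y-moment: 5.8·256 + 8.7·677 = 7374.7; centroid 7374.7/14.5 ≈ 508.60.
Against y = 466, that's 508.60 − 466 = 42.60.

≈ 42.6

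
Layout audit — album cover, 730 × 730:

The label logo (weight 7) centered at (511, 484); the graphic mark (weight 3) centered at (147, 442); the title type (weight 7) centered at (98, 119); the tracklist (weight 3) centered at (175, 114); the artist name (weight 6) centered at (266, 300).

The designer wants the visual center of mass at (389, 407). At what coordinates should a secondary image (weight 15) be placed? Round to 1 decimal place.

(608.3, 599.9)

With the secondary image, Σw becomes 7 + 3 + 7 + 3 + 6 + 15 = 41.
x: need Σw·x = 41·389 = 15949. Existing = 7·511 + 3·147 + 7·98 + 3·175 + 6·266 = 6825. Remainder 9124 / 15 ≈ 608.27.
y: need Σw·y = 41·407 = 16687. Existing = 7·484 + 3·442 + 7·119 + 3·114 + 6·300 = 7689. Remainder 8998 / 15 ≈ 599.87.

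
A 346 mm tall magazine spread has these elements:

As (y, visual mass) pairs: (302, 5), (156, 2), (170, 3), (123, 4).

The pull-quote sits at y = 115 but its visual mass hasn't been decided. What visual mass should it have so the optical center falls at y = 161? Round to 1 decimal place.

w ≈ 12.4

Existing Σw = 14 (5 + 2 + 3 + 4); existing moment 5·302 + 2·156 + 3·170 + 4·123 = 2824.
Balance at y = 161 requires (2824 + w·115) / (14 + w) = 161.
So w = (161·14 − 2824)/(115 − 161) = -570/-46 ≈ 12.39.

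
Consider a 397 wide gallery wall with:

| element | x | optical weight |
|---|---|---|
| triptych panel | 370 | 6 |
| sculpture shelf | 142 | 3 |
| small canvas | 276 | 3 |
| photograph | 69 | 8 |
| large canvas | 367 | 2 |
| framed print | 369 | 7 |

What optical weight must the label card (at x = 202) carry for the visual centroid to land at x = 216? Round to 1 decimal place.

w ≈ 77.1

Existing Σw = 29 (6 + 3 + 3 + 8 + 2 + 7); existing moment 6·370 + 3·142 + 3·276 + 8·69 + 2·367 + 7·369 = 7343.
Balance at x = 216 requires (7343 + w·202) / (29 + w) = 216.
Solving: w = (216·29 − 7343) / (202 − 216) = -1079 / -14 ≈ 77.07.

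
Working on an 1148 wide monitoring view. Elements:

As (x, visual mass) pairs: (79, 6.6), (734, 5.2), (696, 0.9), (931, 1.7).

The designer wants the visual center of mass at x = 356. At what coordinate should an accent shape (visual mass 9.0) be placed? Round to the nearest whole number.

x ≈ 198

After adding the accent shape, total weight = 6.6 + 5.2 + 0.9 + 1.7 + 9.0 = 23.4.
Along x: (6547.3 + 9.0·x) / 23.4 = 356 (existing moment 6.6·79 + 5.2·734 + 0.9·696 + 1.7·931 = 6547.3) ⇒ x = (8330.4 − 6547.3) / 9.0 ≈ 198.12.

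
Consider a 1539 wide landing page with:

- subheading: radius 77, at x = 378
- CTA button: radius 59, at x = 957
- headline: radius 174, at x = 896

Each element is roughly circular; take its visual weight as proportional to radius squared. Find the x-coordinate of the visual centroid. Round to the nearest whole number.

x ≈ 824

Weights ∝ r²: subheading 77² = 5929, CTA button 59² = 3481, headline 174² = 30276; Σw = 39686.
Σw·x = 5929·378 + 3481·957 + 30276·896 = 32699775, so x̄ = 32699775/39686 ≈ 823.96.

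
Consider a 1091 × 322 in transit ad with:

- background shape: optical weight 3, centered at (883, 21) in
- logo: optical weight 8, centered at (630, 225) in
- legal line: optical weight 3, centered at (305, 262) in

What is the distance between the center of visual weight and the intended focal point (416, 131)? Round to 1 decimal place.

Total weight = 3 + 8 + 3 = 14.
x: (3·883 + 8·630 + 3·305) / 14 = 8604 / 14 ≈ 614.57
y: (3·21 + 8·225 + 3·262) / 14 = 2649 / 14 ≈ 189.21
Relative to (416, 131): Δ = (198.57, 58.21); |Δ| = √(198.57² + 58.21²) ≈ 206.93.

≈ 206.9 in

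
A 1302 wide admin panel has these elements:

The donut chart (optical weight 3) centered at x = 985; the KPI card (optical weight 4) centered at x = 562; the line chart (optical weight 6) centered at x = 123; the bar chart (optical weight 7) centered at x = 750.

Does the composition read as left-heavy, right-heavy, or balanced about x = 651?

left-heavy

Total weight = 3 + 4 + 6 + 7 = 20.
Σw·x = 3·985 + 4·562 + 6·123 + 7·750 = 11191, so x̄ = 11191/20 ≈ 559.55.
559.5 vs midline 651 → left-heavy.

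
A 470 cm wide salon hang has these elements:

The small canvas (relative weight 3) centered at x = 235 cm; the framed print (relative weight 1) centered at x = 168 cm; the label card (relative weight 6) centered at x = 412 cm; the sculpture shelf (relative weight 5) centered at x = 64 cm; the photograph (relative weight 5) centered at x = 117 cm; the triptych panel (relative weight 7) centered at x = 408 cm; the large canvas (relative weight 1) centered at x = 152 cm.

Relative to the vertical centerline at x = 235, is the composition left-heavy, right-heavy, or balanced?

Weights sum to 3 + 1 + 6 + 5 + 5 + 7 + 1 = 28.
Σw·x = 3·235 + 1·168 + 6·412 + 5·64 + 5·117 + 7·408 + 1·152 = 7258, so x̄ = 7258/28 ≈ 259.21.
259.2 lies right of the midline 235, so the layout is right-heavy.

right-heavy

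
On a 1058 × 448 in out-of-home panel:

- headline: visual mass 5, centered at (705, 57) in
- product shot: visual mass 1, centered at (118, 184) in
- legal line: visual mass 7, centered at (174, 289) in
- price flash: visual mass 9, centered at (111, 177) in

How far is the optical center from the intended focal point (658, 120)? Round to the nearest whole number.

Total weight = 5 + 1 + 7 + 9 = 22.
Σw·x = 5·705 + 1·118 + 7·174 + 9·111 = 5860, so x̄ = 5860/22 ≈ 266.36.
Σw·y = 5·57 + 1·184 + 7·289 + 9·177 = 4085, so ȳ = 4085/22 ≈ 185.68.
Offset from (658, 120): Δx ≈ -391.64, Δy ≈ 65.68; distance = √(Δx² + Δy²) ≈ 397.11.

≈ 397 in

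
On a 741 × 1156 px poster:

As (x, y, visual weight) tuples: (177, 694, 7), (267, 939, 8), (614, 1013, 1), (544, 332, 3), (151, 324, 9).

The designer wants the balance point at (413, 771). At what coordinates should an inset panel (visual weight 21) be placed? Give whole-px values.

After adding the inset panel, total weight = 7 + 8 + 1 + 3 + 9 + 21 = 49.
Along x: (6980 + 21·x) / 49 = 413 (existing moment 7·177 + 8·267 + 1·614 + 3·544 + 9·151 = 6980) ⇒ x = (20237 − 6980) / 21 ≈ 631.29.
Along y: (17295 + 21·y) / 49 = 771 (existing moment 7·694 + 8·939 + 1·1013 + 3·332 + 9·324 = 17295) ⇒ y = (37779 − 17295) / 21 ≈ 975.43.

(631, 975)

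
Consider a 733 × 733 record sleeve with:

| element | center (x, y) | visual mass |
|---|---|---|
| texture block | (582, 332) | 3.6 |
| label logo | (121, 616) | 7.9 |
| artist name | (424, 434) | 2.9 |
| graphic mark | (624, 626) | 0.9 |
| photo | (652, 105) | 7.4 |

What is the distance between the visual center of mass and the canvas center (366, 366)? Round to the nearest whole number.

≈ 62

Weights sum to 3.6 + 7.9 + 2.9 + 0.9 + 7.4 = 22.7.
x: (3.6·582 + 7.9·121 + 2.9·424 + 0.9·624 + 7.4·652) / 22.7 = 9667.1 / 22.7 ≈ 425.86
y: (3.6·332 + 7.9·616 + 2.9·434 + 0.9·626 + 7.4·105) / 22.7 = 8660.6 / 22.7 ≈ 381.52
Offset from (366, 366): Δx ≈ 59.86, Δy ≈ 15.52; distance = √(Δx² + Δy²) ≈ 61.84.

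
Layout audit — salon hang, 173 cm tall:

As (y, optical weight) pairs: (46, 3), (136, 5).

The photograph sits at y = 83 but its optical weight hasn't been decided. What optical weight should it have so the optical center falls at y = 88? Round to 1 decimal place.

w ≈ 22.8

Existing Σw = 8 (3 + 5); existing moment 3·46 + 5·136 = 818.
Balance at y = 88 requires (818 + w·83) / (8 + w) = 88.
Rearranging, w·(83 − 88) = 88·8 − 818 = -114, so w ≈ -114/-5 = 22.80.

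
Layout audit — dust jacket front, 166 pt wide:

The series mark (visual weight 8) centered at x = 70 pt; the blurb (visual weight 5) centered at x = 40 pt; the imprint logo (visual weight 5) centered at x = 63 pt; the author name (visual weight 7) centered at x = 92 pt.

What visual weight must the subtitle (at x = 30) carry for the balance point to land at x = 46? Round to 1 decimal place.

Fixed elements: Σw = 8 + 5 + 5 + 7 = 25, Σw·x = 8·70 + 5·40 + 5·63 + 7·92 = 1719.
Balance at x = 46 requires (1719 + w·30) / (25 + w) = 46.
Rearranging, w·(30 − 46) = 46·25 − 1719 = -569, so w ≈ -569/-16 = 35.56.

w ≈ 35.6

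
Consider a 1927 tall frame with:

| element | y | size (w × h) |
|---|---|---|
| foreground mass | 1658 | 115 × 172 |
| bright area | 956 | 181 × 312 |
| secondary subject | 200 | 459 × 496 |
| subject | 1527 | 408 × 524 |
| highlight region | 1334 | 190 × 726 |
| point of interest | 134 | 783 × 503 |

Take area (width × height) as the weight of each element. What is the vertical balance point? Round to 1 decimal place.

y ≈ 662.8

Taking area as weight: foreground mass 115·172 = 19780, bright area 181·312 = 56472, secondary subject 459·496 = 227664, subject 408·524 = 213792, highlight region 190·726 = 137940, point of interest 783·503 = 393849. Sum 1049497.
Σw·y = 695563382; ȳ = 695563382/1049497 ≈ 662.76.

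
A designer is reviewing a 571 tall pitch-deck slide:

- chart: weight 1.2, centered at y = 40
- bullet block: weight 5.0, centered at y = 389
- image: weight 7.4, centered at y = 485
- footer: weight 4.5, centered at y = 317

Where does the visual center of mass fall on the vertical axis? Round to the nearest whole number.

y ≈ 387

Weights sum to 1.2 + 5.0 + 7.4 + 4.5 = 18.1.
y: (1.2·40 + 5.0·389 + 7.4·485 + 4.5·317) / 18.1 = 7008.5 / 18.1 ≈ 387.21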